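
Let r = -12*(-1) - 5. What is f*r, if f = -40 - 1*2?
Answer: -294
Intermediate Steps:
r = 7 (r = 12 - 5 = 7)
f = -42 (f = -40 - 2 = -42)
f*r = -42*7 = -294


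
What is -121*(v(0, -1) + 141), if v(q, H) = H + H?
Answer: -16819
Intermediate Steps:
v(q, H) = 2*H
-121*(v(0, -1) + 141) = -121*(2*(-1) + 141) = -121*(-2 + 141) = -121*139 = -16819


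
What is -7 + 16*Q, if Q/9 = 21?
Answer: 3017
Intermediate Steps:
Q = 189 (Q = 9*21 = 189)
-7 + 16*Q = -7 + 16*189 = -7 + 3024 = 3017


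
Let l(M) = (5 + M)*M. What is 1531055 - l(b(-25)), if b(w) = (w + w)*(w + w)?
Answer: -4731445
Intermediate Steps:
b(w) = 4*w² (b(w) = (2*w)*(2*w) = 4*w²)
l(M) = M*(5 + M)
1531055 - l(b(-25)) = 1531055 - 4*(-25)²*(5 + 4*(-25)²) = 1531055 - 4*625*(5 + 4*625) = 1531055 - 2500*(5 + 2500) = 1531055 - 2500*2505 = 1531055 - 1*6262500 = 1531055 - 6262500 = -4731445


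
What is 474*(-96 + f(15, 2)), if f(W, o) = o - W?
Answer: -51666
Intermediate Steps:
474*(-96 + f(15, 2)) = 474*(-96 + (2 - 1*15)) = 474*(-96 + (2 - 15)) = 474*(-96 - 13) = 474*(-109) = -51666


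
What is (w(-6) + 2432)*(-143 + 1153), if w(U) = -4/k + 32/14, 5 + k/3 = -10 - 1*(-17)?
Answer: 51617060/21 ≈ 2.4580e+6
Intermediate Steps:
k = 6 (k = -15 + 3*(-10 - 1*(-17)) = -15 + 3*(-10 + 17) = -15 + 3*7 = -15 + 21 = 6)
w(U) = 34/21 (w(U) = -4/6 + 32/14 = -4*1/6 + 32*(1/14) = -2/3 + 16/7 = 34/21)
(w(-6) + 2432)*(-143 + 1153) = (34/21 + 2432)*(-143 + 1153) = (51106/21)*1010 = 51617060/21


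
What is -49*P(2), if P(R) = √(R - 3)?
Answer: -49*I ≈ -49.0*I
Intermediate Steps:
P(R) = √(-3 + R)
-49*P(2) = -49*√(-3 + 2) = -49*I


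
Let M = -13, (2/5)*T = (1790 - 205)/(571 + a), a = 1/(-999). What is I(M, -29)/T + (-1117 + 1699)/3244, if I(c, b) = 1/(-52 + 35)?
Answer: 37315301593/218305426050 ≈ 0.17093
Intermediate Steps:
a = -1/999 ≈ -0.0010010
T = 7917075/1140856 (T = 5*((1790 - 205)/(571 - 1/999))/2 = 5*(1585/(570428/999))/2 = 5*(1585*(999/570428))/2 = (5/2)*(1583415/570428) = 7917075/1140856 ≈ 6.9396)
I(c, b) = -1/17 (I(c, b) = 1/(-17) = -1/17)
I(M, -29)/T + (-1117 + 1699)/3244 = -1/(17*7917075/1140856) + (-1117 + 1699)/3244 = -1/17*1140856/7917075 + 582*(1/3244) = -1140856/134590275 + 291/1622 = 37315301593/218305426050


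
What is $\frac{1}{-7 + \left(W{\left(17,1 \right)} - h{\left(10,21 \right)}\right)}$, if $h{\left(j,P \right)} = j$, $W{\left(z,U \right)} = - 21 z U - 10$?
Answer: $- \frac{1}{384} \approx -0.0026042$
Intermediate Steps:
$W{\left(z,U \right)} = -10 - 21 U z$ ($W{\left(z,U \right)} = - 21 U z - 10 = -10 - 21 U z$)
$\frac{1}{-7 + \left(W{\left(17,1 \right)} - h{\left(10,21 \right)}\right)} = \frac{1}{-7 - \left(20 + 357\right)} = \frac{1}{-7 - 377} = \frac{1}{-384} = - \frac{1}{384}$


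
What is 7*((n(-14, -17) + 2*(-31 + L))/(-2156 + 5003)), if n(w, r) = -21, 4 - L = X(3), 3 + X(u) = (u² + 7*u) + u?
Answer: -315/949 ≈ -0.33193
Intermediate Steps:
X(u) = -3 + u² + 8*u (X(u) = -3 + ((u² + 7*u) + u) = -3 + (u² + 8*u) = -3 + u² + 8*u)
L = -26 (L = 4 - (-3 + 3² + 8*3) = 4 - (-3 + 9 + 24) = 4 - 1*30 = 4 - 30 = -26)
7*((n(-14, -17) + 2*(-31 + L))/(-2156 + 5003)) = 7*((-21 + 2*(-31 - 26))/(-2156 + 5003)) = 7*((-21 + 2*(-57))/2847) = 7*((-21 - 114)*(1/2847)) = 7*(-135*1/2847) = 7*(-45/949) = -315/949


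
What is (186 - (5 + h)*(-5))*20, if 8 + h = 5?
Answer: 3920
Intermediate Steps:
h = -3 (h = -8 + 5 = -3)
(186 - (5 + h)*(-5))*20 = (186 - (5 - 3)*(-5))*20 = (186 - 2*(-5))*20 = (186 - 1*(-10))*20 = (186 + 10)*20 = 196*20 = 3920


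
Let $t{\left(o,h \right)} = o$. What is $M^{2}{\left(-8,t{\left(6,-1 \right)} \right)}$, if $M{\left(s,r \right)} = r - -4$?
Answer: $100$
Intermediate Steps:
$M{\left(s,r \right)} = 4 + r$ ($M{\left(s,r \right)} = r + 4 = 4 + r$)
$M^{2}{\left(-8,t{\left(6,-1 \right)} \right)} = \left(4 + 6\right)^{2} = 10^{2} = 100$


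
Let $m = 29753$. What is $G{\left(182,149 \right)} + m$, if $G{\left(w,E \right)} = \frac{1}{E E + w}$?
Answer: $\frac{665961400}{22383} \approx 29753.0$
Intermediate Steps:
$G{\left(w,E \right)} = \frac{1}{w + E^{2}}$ ($G{\left(w,E \right)} = \frac{1}{E^{2} + w} = \frac{1}{w + E^{2}}$)
$G{\left(182,149 \right)} + m = \frac{1}{182 + 149^{2}} + 29753 = \frac{1}{182 + 22201} + 29753 = \frac{1}{22383} + 29753 = \frac{665961400}{22383}$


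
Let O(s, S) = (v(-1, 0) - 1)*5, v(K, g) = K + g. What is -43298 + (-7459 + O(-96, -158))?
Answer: -50767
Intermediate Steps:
O(s, S) = -10 (O(s, S) = ((-1 + 0) - 1)*5 = (-1 - 1)*5 = -2*5 = -10)
-43298 + (-7459 + O(-96, -158)) = -43298 + (-7459 - 10) = -43298 - 7469 = -50767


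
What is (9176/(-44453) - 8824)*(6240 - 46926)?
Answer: 15959589959328/44453 ≈ 3.5902e+8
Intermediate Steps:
(9176/(-44453) - 8824)*(6240 - 46926) = (9176*(-1/44453) - 8824)*(-40686) = (-9176/44453 - 8824)*(-40686) = -392262448/44453*(-40686) = 15959589959328/44453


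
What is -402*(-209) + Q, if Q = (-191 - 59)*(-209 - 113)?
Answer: 164518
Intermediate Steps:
Q = 80500 (Q = -250*(-322) = 80500)
-402*(-209) + Q = -402*(-209) + 80500 = 84018 + 80500 = 164518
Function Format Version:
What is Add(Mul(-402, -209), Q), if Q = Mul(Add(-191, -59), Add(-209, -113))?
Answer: 164518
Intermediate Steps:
Q = 80500 (Q = Mul(-250, -322) = 80500)
Add(Mul(-402, -209), Q) = Add(Mul(-402, -209), 80500) = Add(84018, 80500) = 164518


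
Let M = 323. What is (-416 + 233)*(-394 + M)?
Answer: 12993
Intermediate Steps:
(-416 + 233)*(-394 + M) = (-416 + 233)*(-394 + 323) = -183*(-71) = 12993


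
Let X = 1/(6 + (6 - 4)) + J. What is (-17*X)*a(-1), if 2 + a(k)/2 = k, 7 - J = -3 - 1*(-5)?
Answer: 2091/4 ≈ 522.75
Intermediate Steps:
J = 5 (J = 7 - (-3 - 1*(-5)) = 7 - (-3 + 5) = 7 - 1*2 = 7 - 2 = 5)
a(k) = -4 + 2*k
X = 41/8 (X = 1/(6 + (6 - 4)) + 5 = 1/(6 + 2) + 5 = 1/8 + 5 = ⅛ + 5 = 41/8 ≈ 5.1250)
(-17*X)*a(-1) = (-17*41/8)*(-4 + 2*(-1)) = -697*(-4 - 2)/8 = -697/8*(-6) = 2091/4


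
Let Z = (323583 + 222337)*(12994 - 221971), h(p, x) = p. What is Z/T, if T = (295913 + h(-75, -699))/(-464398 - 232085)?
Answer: 39729035357127360/147919 ≈ 2.6859e+11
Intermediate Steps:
T = -295838/696483 (T = (295913 - 75)/(-464398 - 232085) = 295838/(-696483) = 295838*(-1/696483) = -295838/696483 ≈ -0.42476)
Z = -114084723840 (Z = 545920*(-208977) = -114084723840)
Z/T = -114084723840/(-295838/696483) = -114084723840*(-696483/295838) = 39729035357127360/147919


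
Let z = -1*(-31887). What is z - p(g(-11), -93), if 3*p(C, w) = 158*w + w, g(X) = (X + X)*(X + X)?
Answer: 36816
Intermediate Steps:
g(X) = 4*X² (g(X) = (2*X)*(2*X) = 4*X²)
p(C, w) = 53*w (p(C, w) = (158*w + w)/3 = (159*w)/3 = 53*w)
z = 31887
z - p(g(-11), -93) = 31887 - 53*(-93) = 31887 - 1*(-4929) = 31887 + 4929 = 36816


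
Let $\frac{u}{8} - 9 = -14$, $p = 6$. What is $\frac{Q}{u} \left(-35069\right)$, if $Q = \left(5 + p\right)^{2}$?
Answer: $\frac{4243349}{40} \approx 1.0608 \cdot 10^{5}$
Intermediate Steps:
$Q = 121$ ($Q = \left(5 + 6\right)^{2} = 11^{2} = 121$)
$u = -40$ ($u = 72 + 8 \left(-14\right) = 72 - 112 = -40$)
$\frac{Q}{u} \left(-35069\right) = \frac{121}{-40} \left(-35069\right) = 121 \left(- \frac{1}{40}\right) \left(-35069\right) = \left(- \frac{121}{40}\right) \left(-35069\right) = \frac{4243349}{40}$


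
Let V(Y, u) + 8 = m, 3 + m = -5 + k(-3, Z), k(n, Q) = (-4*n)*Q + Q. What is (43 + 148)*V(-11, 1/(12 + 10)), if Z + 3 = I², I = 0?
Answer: -10505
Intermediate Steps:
Z = -3 (Z = -3 + 0² = -3 + 0 = -3)
k(n, Q) = Q - 4*Q*n (k(n, Q) = -4*Q*n + Q = Q - 4*Q*n)
m = -47 (m = -3 + (-5 - 3*(1 - 4*(-3))) = -3 + (-5 - 3*(1 + 12)) = -3 + (-5 - 3*13) = -3 + (-5 - 39) = -3 - 44 = -47)
V(Y, u) = -55 (V(Y, u) = -8 - 47 = -55)
(43 + 148)*V(-11, 1/(12 + 10)) = (43 + 148)*(-55) = 191*(-55) = -10505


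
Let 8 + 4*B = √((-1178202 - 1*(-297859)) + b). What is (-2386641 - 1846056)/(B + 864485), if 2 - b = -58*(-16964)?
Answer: -58545513610416/11957295580877 + 16930788*I*√1864253/11957295580877 ≈ -4.8962 + 0.0019333*I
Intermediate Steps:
b = -983910 (b = 2 - (-58)*(-16964) = 2 - 1*983912 = 2 - 983912 = -983910)
B = -2 + I*√1864253/4 (B = -2 + √((-1178202 - 1*(-297859)) - 983910)/4 = -2 + √((-1178202 + 297859) - 983910)/4 = -2 + √(-880343 - 983910)/4 = -2 + √(-1864253)/4 = -2 + (I*√1864253)/4 = -2 + I*√1864253/4 ≈ -2.0 + 341.34*I)
(-2386641 - 1846056)/(B + 864485) = (-2386641 - 1846056)/((-2 + I*√1864253/4) + 864485) = -4232697/(864483 + I*√1864253/4)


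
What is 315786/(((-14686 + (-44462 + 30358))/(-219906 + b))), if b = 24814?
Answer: 30803661156/14395 ≈ 2.1399e+6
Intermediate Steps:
315786/(((-14686 + (-44462 + 30358))/(-219906 + b))) = 315786/(((-14686 + (-44462 + 30358))/(-219906 + 24814))) = 315786/(((-14686 - 14104)/(-195092))) = 315786/((-28790*(-1/195092))) = 315786/(14395/97546) = 315786*(97546/14395) = 30803661156/14395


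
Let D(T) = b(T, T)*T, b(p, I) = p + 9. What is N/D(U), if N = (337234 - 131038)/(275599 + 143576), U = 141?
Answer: 34366/1477591875 ≈ 2.3258e-5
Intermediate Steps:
N = 68732/139725 (N = 206196/419175 = 206196*(1/419175) = 68732/139725 ≈ 0.49191)
b(p, I) = 9 + p
D(T) = T*(9 + T) (D(T) = (9 + T)*T = T*(9 + T))
N/D(U) = 68732/(139725*((141*(9 + 141)))) = 68732/(139725*((141*150))) = (68732/139725)/21150 = (68732/139725)*(1/21150) = 34366/1477591875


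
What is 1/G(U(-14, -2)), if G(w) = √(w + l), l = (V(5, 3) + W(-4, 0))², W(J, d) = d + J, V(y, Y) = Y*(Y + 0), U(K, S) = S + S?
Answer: √21/21 ≈ 0.21822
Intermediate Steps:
U(K, S) = 2*S
V(y, Y) = Y² (V(y, Y) = Y*Y = Y²)
W(J, d) = J + d
l = 25 (l = (3² + (-4 + 0))² = (9 - 4)² = 5² = 25)
G(w) = √(25 + w) (G(w) = √(w + 25) = √(25 + w))
1/G(U(-14, -2)) = 1/(√(25 + 2*(-2))) = 1/(√(25 - 4)) = 1/(√21) = √21/21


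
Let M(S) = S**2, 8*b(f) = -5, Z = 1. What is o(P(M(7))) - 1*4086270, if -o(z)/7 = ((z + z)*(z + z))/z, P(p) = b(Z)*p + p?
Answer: -8173569/2 ≈ -4.0868e+6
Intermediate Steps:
b(f) = -5/8 (b(f) = (1/8)*(-5) = -5/8)
P(p) = 3*p/8 (P(p) = -5*p/8 + p = 3*p/8)
o(z) = -28*z (o(z) = -7*(z + z)*(z + z)/z = -7*(2*z)*(2*z)/z = -7*4*z**2/z = -28*z)
o(P(M(7))) - 1*4086270 = -21*7**2/2 - 1*4086270 = -21*49/2 - 4086270 = -28*147/8 - 4086270 = -1029/2 - 4086270 = -8173569/2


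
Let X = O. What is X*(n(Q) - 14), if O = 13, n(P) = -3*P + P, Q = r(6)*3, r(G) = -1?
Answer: -104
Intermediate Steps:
Q = -3 (Q = -1*3 = -3)
n(P) = -2*P
X = 13
X*(n(Q) - 14) = 13*(-2*(-3) - 14) = 13*(6 - 14) = 13*(-8) = -104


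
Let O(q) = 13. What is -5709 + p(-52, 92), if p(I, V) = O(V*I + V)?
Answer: -5696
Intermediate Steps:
p(I, V) = 13
-5709 + p(-52, 92) = -5709 + 13 = -5696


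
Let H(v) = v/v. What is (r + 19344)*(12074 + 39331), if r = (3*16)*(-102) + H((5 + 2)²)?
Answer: 742750845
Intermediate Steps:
H(v) = 1
r = -4895 (r = (3*16)*(-102) + 1 = 48*(-102) + 1 = -4896 + 1 = -4895)
(r + 19344)*(12074 + 39331) = (-4895 + 19344)*(12074 + 39331) = 14449*51405 = 742750845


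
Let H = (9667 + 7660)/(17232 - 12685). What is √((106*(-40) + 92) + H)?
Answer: I*√85681981063/4547 ≈ 64.375*I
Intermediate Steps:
H = 17327/4547 ≈ 3.8106
√((106*(-40) + 92) + H) = √((106*(-40) + 92) + 17327/4547) = √((-4240 + 92) + 17327/4547) = √(-4148 + 17327/4547) = √(-18843629/4547) = I*√85681981063/4547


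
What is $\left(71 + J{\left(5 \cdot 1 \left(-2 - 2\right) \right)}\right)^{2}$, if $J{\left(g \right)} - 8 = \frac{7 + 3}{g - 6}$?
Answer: $\frac{1044484}{169} \approx 6180.4$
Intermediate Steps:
$J{\left(g \right)} = 8 + \frac{10}{-6 + g}$ ($J{\left(g \right)} = 8 + \frac{7 + 3}{g - 6} = 8 + \frac{10}{-6 + g}$)
$\left(71 + J{\left(5 \cdot 1 \left(-2 - 2\right) \right)}\right)^{2} = \left(71 + \frac{2 \left(-19 + 4 \cdot 5 \cdot 1 \left(-2 - 2\right)\right)}{-6 + 5 \cdot 1 \left(-2 - 2\right)}\right)^{2} = \left(71 + \frac{2 \left(-19 + 4 \cdot 5 \left(-2 - 2\right)\right)}{-6 + 5 \left(-2 - 2\right)}\right)^{2} = \left(71 + \frac{2 \left(-19 + 4 \cdot 5 \left(-4\right)\right)}{-6 + 5 \left(-4\right)}\right)^{2} = \left(71 + \frac{2 \left(-19 + 4 \left(-20\right)\right)}{-6 - 20}\right)^{2} = \left(71 + \frac{2 \left(-19 - 80\right)}{-26}\right)^{2} = \left(71 + 2 \left(- \frac{1}{26}\right) \left(-99\right)\right)^{2} = \left(71 + \frac{99}{13}\right)^{2} = \left(\frac{1022}{13}\right)^{2} = \frac{1044484}{169}$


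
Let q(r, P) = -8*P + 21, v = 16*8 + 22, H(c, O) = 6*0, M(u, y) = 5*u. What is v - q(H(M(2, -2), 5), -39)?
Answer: -183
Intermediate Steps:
H(c, O) = 0
v = 150 (v = 128 + 22 = 150)
q(r, P) = 21 - 8*P
v - q(H(M(2, -2), 5), -39) = 150 - (21 - 8*(-39)) = 150 - (21 + 312) = 150 - 1*333 = 150 - 333 = -183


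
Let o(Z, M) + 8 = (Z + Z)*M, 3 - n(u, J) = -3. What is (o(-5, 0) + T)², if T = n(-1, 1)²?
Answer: 784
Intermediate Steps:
n(u, J) = 6 (n(u, J) = 3 - 1*(-3) = 3 + 3 = 6)
o(Z, M) = -8 + 2*M*Z (o(Z, M) = -8 + (Z + Z)*M = -8 + (2*Z)*M = -8 + 2*M*Z)
T = 36 (T = 6² = 36)
(o(-5, 0) + T)² = ((-8 + 2*0*(-5)) + 36)² = ((-8 + 0) + 36)² = (-8 + 36)² = 28² = 784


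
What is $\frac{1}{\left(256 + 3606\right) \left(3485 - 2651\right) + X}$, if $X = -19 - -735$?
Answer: $\frac{1}{3221624} \approx 3.104 \cdot 10^{-7}$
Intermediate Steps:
$X = 716$ ($X = -19 + 735 = 716$)
$\frac{1}{\left(256 + 3606\right) \left(3485 - 2651\right) + X} = \frac{1}{\left(256 + 3606\right) \left(3485 - 2651\right) + 716} = \frac{1}{3862 \cdot 834 + 716} = \frac{1}{3220908 + 716} = \frac{1}{3221624}$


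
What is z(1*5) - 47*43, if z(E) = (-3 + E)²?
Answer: -2017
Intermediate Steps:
z(1*5) - 47*43 = (-3 + 1*5)² - 47*43 = (-3 + 5)² - 2021 = 2² - 2021 = 4 - 2021 = -2017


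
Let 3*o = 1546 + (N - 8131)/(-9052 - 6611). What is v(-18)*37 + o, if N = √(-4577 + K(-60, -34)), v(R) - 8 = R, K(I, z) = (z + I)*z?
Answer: 6837199/46989 - I*√1381/46989 ≈ 145.51 - 0.00079086*I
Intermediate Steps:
K(I, z) = z*(I + z) (K(I, z) = (I + z)*z = z*(I + z))
v(R) = 8 + R
N = I*√1381 (N = √(-4577 - 34*(-60 - 34)) = √(-4577 - 34*(-94)) = √(-4577 + 3196) = √(-1381) = I*√1381 ≈ 37.162*I)
o = 24223129/46989 - I*√1381/46989 (o = (1546 + (I*√1381 - 8131)/(-9052 - 6611))/3 = (1546 + (-8131 + I*√1381)/(-15663))/3 = (1546 + (-8131 + I*√1381)*(-1/15663))/3 = (1546 + (8131/15663 - I*√1381/15663))/3 = (24223129/15663 - I*√1381/15663)/3 = 24223129/46989 - I*√1381/46989 ≈ 515.51 - 0.00079086*I)
v(-18)*37 + o = (8 - 18)*37 + (24223129/46989 - I*√1381/46989) = -10*37 + (24223129/46989 - I*√1381/46989) = -370 + (24223129/46989 - I*√1381/46989) = 6837199/46989 - I*√1381/46989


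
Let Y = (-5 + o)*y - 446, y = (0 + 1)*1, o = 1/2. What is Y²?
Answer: 811801/4 ≈ 2.0295e+5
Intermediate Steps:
o = ½ ≈ 0.50000
y = 1 (y = 1*1 = 1)
Y = -901/2 (Y = (-5 + ½)*1 - 446 = -9/2*1 - 446 = -9/2 - 446 = -901/2 ≈ -450.50)
Y² = (-901/2)² = 811801/4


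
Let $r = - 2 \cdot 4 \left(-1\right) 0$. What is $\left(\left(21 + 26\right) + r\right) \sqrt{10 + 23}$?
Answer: $47 \sqrt{33} \approx 269.99$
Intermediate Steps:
$r = 0$ ($r = \left(-2\right) \left(-4\right) 0 = 8 \cdot 0 = 0$)
$\left(\left(21 + 26\right) + r\right) \sqrt{10 + 23} = \left(\left(21 + 26\right) + 0\right) \sqrt{10 + 23} = \left(47 + 0\right) \sqrt{33} = 47 \sqrt{33}$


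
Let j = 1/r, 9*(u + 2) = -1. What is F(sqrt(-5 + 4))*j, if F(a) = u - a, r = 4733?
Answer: -19/42597 - I/4733 ≈ -0.00044604 - 0.00021128*I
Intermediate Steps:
u = -19/9 (u = -2 + (1/9)*(-1) = -2 - 1/9 = -19/9 ≈ -2.1111)
j = 1/4733 ≈ 0.00021128
F(a) = -19/9 - a
F(sqrt(-5 + 4))*j = (-19/9 - sqrt(-5 + 4))*(1/4733) = (-19/9 - sqrt(-1))*(1/4733) = (-19/9 - I)*(1/4733) = -19/42597 - I/4733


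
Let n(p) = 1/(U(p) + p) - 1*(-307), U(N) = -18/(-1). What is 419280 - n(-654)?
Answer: 266466829/636 ≈ 4.1897e+5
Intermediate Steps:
U(N) = 18 (U(N) = -18*(-1) = 18)
n(p) = 307 + 1/(18 + p) (n(p) = 1/(18 + p) - 1*(-307) = 1/(18 + p) + 307 = 307 + 1/(18 + p))
419280 - n(-654) = 419280 - (5527 + 307*(-654))/(18 - 654) = 419280 - (5527 - 200778)/(-636) = 419280 - (-1)*(-195251)/636 = 419280 - 1*195251/636 = 419280 - 195251/636 = 266466829/636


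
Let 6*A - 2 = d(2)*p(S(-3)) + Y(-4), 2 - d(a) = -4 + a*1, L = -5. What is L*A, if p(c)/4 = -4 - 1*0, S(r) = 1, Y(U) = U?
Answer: 55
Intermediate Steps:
p(c) = -16 (p(c) = 4*(-4 - 1*0) = 4*(-4 + 0) = 4*(-4) = -16)
d(a) = 6 - a (d(a) = 2 - (-4 + a*1) = 2 - (-4 + a) = 2 + (4 - a) = 6 - a)
A = -11 (A = ⅓ + ((6 - 1*2)*(-16) - 4)/6 = ⅓ + ((6 - 2)*(-16) - 4)/6 = ⅓ + (4*(-16) - 4)/6 = ⅓ + (-64 - 4)/6 = ⅓ + (⅙)*(-68) = ⅓ - 34/3 = -11)
L*A = -5*(-11) = 55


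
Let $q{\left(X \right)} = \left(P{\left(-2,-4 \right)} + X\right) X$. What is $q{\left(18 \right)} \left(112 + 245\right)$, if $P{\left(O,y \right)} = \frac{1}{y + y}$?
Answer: $\frac{459459}{4} \approx 1.1486 \cdot 10^{5}$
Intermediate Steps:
$P{\left(O,y \right)} = \frac{1}{2 y}$
$q{\left(X \right)} = X \left(- \frac{1}{8} + X\right)$ ($q{\left(X \right)} = \left(\frac{1}{2 \left(-4\right)} + X\right) X = \left(\frac{1}{2} \left(- \frac{1}{4}\right) + X\right) X = \left(- \frac{1}{8} + X\right) X = X \left(- \frac{1}{8} + X\right)$)
$q{\left(18 \right)} \left(112 + 245\right) = 18 \left(- \frac{1}{8} + 18\right) \left(112 + 245\right) = 18 \cdot \frac{143}{8} \cdot 357 = \frac{1287}{4} \cdot 357 = \frac{459459}{4}$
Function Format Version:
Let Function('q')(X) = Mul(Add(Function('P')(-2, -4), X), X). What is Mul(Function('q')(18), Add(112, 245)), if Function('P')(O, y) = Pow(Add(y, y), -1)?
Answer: Rational(459459, 4) ≈ 1.1486e+5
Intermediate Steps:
Function('P')(O, y) = Mul(Rational(1, 2), Pow(y, -1)) (Function('P')(O, y) = Pow(Mul(2, y), -1) = Mul(Rational(1, 2), Pow(y, -1)))
Function('q')(X) = Mul(X, Add(Rational(-1, 8), X)) (Function('q')(X) = Mul(Add(Mul(Rational(1, 2), Pow(-4, -1)), X), X) = Mul(Add(Mul(Rational(1, 2), Rational(-1, 4)), X), X) = Mul(Add(Rational(-1, 8), X), X) = Mul(X, Add(Rational(-1, 8), X)))
Mul(Function('q')(18), Add(112, 245)) = Mul(Mul(18, Add(Rational(-1, 8), 18)), Add(112, 245)) = Mul(Mul(18, Rational(143, 8)), 357) = Mul(Rational(1287, 4), 357) = Rational(459459, 4)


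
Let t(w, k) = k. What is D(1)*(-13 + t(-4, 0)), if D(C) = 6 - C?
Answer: -65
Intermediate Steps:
D(1)*(-13 + t(-4, 0)) = (6 - 1*1)*(-13 + 0) = (6 - 1)*(-13) = 5*(-13) = -65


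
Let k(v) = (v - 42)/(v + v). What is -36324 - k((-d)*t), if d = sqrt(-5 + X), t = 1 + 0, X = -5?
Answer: -72649/2 + 21*I*sqrt(10)/10 ≈ -36325.0 + 6.6408*I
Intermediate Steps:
t = 1
d = I*sqrt(10) (d = sqrt(-5 - 5) = sqrt(-10) = I*sqrt(10) ≈ 3.1623*I)
k(v) = (-42 + v)/(2*v) (k(v) = (-42 + v)/((2*v)) = (-42 + v)*(1/(2*v)) = (-42 + v)/(2*v))
-36324 - k((-d)*t) = -36324 - (-42 - I*sqrt(10)*1)/(2*(-I*sqrt(10)*1)) = -36324 - (-42 - I*sqrt(10))/(2*((-I*sqrt(10)))) = -36324 - I*sqrt(10)/10*(-42 - I*sqrt(10))/2 = -36324 - I*sqrt(10)*(-42 - I*sqrt(10))/20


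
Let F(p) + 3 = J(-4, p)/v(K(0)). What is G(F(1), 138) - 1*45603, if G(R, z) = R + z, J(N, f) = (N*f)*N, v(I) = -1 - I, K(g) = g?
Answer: -45484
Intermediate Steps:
J(N, f) = f*N²
F(p) = -3 - 16*p (F(p) = -3 + (p*(-4)²)/(-1 - 1*0) = -3 + (p*16)/(-1 + 0) = -3 + (16*p)/(-1) = -3 + (16*p)*(-1) = -3 - 16*p)
G(F(1), 138) - 1*45603 = ((-3 - 16*1) + 138) - 1*45603 = ((-3 - 16) + 138) - 45603 = (-19 + 138) - 45603 = 119 - 45603 = -45484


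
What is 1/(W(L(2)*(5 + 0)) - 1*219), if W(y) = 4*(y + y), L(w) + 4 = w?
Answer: -1/299 ≈ -0.0033445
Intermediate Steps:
L(w) = -4 + w
W(y) = 8*y (W(y) = 4*(2*y) = 8*y)
1/(W(L(2)*(5 + 0)) - 1*219) = 1/(8*((-4 + 2)*(5 + 0)) - 1*219) = 1/(8*(-2*5) - 219) = 1/(8*(-10) - 219) = 1/(-80 - 219) = 1/(-299) = -1/299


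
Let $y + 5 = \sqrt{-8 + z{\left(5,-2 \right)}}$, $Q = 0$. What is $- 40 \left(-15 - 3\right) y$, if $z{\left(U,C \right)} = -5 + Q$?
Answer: $-3600 + 720 i \sqrt{13} \approx -3600.0 + 2596.0 i$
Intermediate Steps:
$z{\left(U,C \right)} = -5$ ($z{\left(U,C \right)} = -5 + 0 = -5$)
$y = -5 + i \sqrt{13}$ ($y = -5 + \sqrt{-8 - 5} = -5 + \sqrt{-13} = -5 + i \sqrt{13} \approx -5.0 + 3.6056 i$)
$- 40 \left(-15 - 3\right) y = - 40 \left(-15 - 3\right) \left(-5 + i \sqrt{13}\right) = \left(-40\right) \left(-18\right) \left(-5 + i \sqrt{13}\right) = 720 \left(-5 + i \sqrt{13}\right) = -3600 + 720 i \sqrt{13}$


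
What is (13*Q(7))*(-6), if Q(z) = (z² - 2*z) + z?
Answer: -3276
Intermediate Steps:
Q(z) = z² - z
(13*Q(7))*(-6) = (13*(7*(-1 + 7)))*(-6) = (13*(7*6))*(-6) = (13*42)*(-6) = 546*(-6) = -3276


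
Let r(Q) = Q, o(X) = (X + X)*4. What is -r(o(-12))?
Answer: 96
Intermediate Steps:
o(X) = 8*X (o(X) = (2*X)*4 = 8*X)
-r(o(-12)) = -8*(-12) = -1*(-96) = 96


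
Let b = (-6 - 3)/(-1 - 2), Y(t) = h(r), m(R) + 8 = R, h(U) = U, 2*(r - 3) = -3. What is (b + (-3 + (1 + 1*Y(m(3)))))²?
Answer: 25/4 ≈ 6.2500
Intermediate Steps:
r = 3/2 (r = 3 + (½)*(-3) = 3 - 3/2 = 3/2 ≈ 1.5000)
m(R) = -8 + R
Y(t) = 3/2
b = 3 (b = -9/(-3) = -9*(-⅓) = 3)
(b + (-3 + (1 + 1*Y(m(3)))))² = (3 + (-3 + (1 + 1*(3/2))))² = (3 + (-3 + (1 + 3/2)))² = (3 + (-3 + 5/2))² = (3 - ½)² = (5/2)² = 25/4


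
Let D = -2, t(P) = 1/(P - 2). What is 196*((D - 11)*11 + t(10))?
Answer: -56007/2 ≈ -28004.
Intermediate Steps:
t(P) = 1/(-2 + P)
196*((D - 11)*11 + t(10)) = 196*((-2 - 11)*11 + 1/(-2 + 10)) = 196*(-13*11 + 1/8) = 196*(-143 + 1/8) = 196*(-1143/8) = -56007/2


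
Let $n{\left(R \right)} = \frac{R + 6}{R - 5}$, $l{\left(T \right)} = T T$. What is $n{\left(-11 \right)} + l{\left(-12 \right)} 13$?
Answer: $\frac{29957}{16} \approx 1872.3$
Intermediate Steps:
$l{\left(T \right)} = T^{2}$
$n{\left(R \right)} = \frac{6 + R}{-5 + R}$
$n{\left(-11 \right)} + l{\left(-12 \right)} 13 = \frac{6 - 11}{-5 - 11} + \left(-12\right)^{2} \cdot 13 = \frac{1}{-16} \left(-5\right) + 144 \cdot 13 = \left(- \frac{1}{16}\right) \left(-5\right) + 1872 = \frac{5}{16} + 1872 = \frac{29957}{16}$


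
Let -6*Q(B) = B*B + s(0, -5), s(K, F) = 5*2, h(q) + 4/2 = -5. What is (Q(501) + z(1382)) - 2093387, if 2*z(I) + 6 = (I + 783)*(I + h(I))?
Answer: -1940363/3 ≈ -6.4679e+5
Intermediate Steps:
h(q) = -7 (h(q) = -2 - 5 = -7)
s(K, F) = 10
z(I) = -3 + (-7 + I)*(783 + I)/2 (z(I) = -3 + ((I + 783)*(I - 7))/2 = -3 + ((783 + I)*(-7 + I))/2 = -3 + ((-7 + I)*(783 + I))/2 = -3 + (-7 + I)*(783 + I)/2)
Q(B) = -5/3 - B²/6 (Q(B) = -(B*B + 10)/6 = -(B² + 10)/6 = -(10 + B²)/6 = -5/3 - B²/6)
(Q(501) + z(1382)) - 2093387 = ((-5/3 - ⅙*501²) + (-5487/2 + (½)*1382² + 388*1382)) - 2093387 = ((-5/3 - ⅙*251001) + (-5487/2 + (½)*1909924 + 536216)) - 2093387 = ((-5/3 - 83667/2) + (-5487/2 + 954962 + 536216)) - 2093387 = (-251011/6 + 2976869/2) - 2093387 = 4339798/3 - 2093387 = -1940363/3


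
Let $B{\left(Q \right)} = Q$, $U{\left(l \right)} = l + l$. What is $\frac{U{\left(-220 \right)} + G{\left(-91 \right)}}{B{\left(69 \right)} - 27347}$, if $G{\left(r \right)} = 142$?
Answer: $\frac{149}{13639} \approx 0.010925$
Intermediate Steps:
$U{\left(l \right)} = 2 l$
$\frac{U{\left(-220 \right)} + G{\left(-91 \right)}}{B{\left(69 \right)} - 27347} = \frac{2 \left(-220\right) + 142}{69 - 27347} = \frac{-440 + 142}{-27278} = \left(-298\right) \left(- \frac{1}{27278}\right) = \frac{149}{13639}$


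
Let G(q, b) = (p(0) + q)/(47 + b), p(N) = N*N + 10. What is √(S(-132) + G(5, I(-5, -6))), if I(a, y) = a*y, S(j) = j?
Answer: I*√781473/77 ≈ 11.481*I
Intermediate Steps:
p(N) = 10 + N² (p(N) = N² + 10 = 10 + N²)
G(q, b) = (10 + q)/(47 + b) (G(q, b) = ((10 + 0²) + q)/(47 + b) = ((10 + 0) + q)/(47 + b) = (10 + q)/(47 + b))
√(S(-132) + G(5, I(-5, -6))) = √(-132 + (10 + 5)/(47 - 5*(-6))) = √(-132 + 15/(47 + 30)) = √(-132 + 15/77) = √(-10149/77) = I*√781473/77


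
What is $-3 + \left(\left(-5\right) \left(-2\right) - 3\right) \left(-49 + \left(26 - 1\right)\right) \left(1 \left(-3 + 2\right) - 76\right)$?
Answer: $12933$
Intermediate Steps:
$-3 + \left(\left(-5\right) \left(-2\right) - 3\right) \left(-49 + \left(26 - 1\right)\right) \left(1 \left(-3 + 2\right) - 76\right) = -3 + \left(10 - 3\right) \left(-49 + 25\right) \left(1 \left(-1\right) - 76\right) = -3 + 7 \left(- 24 \left(-1 - 76\right)\right) = -3 + 7 \left(\left(-24\right) \left(-77\right)\right) = -3 + 7 \cdot 1848 = -3 + 12936 = 12933$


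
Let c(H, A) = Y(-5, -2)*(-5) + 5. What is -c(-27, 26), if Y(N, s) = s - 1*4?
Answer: -35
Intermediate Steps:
Y(N, s) = -4 + s (Y(N, s) = s - 4 = -4 + s)
c(H, A) = 35 (c(H, A) = (-4 - 2)*(-5) + 5 = -6*(-5) + 5 = 30 + 5 = 35)
-c(-27, 26) = -1*35 = -35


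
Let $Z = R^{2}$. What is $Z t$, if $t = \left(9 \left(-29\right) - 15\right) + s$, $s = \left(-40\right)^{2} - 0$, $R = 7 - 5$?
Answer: $5296$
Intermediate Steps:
$R = 2$ ($R = 7 - 5 = 2$)
$s = 1600$ ($s = 1600 + 0 = 1600$)
$t = 1324$ ($t = \left(9 \left(-29\right) - 15\right) + 1600 = \left(-261 - 15\right) + 1600 = -276 + 1600 = 1324$)
$Z = 4$ ($Z = 2^{2} = 4$)
$Z t = 4 \cdot 1324 = 5296$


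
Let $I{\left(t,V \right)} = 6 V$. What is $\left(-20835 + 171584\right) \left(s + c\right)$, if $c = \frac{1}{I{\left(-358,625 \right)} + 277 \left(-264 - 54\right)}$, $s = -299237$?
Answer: $- \frac{3804369847223117}{84336} \approx -4.511 \cdot 10^{10}$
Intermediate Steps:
$c = - \frac{1}{84336}$ ($c = \frac{1}{6 \cdot 625 + 277 \left(-264 - 54\right)} = \frac{1}{3750 + 277 \left(-318\right)} = \frac{1}{3750 - 88086} = \frac{1}{-84336} = - \frac{1}{84336} \approx -1.1857 \cdot 10^{-5}$)
$\left(-20835 + 171584\right) \left(s + c\right) = \left(-20835 + 171584\right) \left(-299237 - \frac{1}{84336}\right) = 150749 \left(- \frac{25236451633}{84336}\right) = - \frac{3804369847223117}{84336}$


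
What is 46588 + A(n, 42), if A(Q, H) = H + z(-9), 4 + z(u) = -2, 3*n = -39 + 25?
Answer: 46624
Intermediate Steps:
n = -14/3 (n = (-39 + 25)/3 = (1/3)*(-14) = -14/3 ≈ -4.6667)
z(u) = -6 (z(u) = -4 - 2 = -6)
A(Q, H) = -6 + H (A(Q, H) = H - 6 = -6 + H)
46588 + A(n, 42) = 46588 + (-6 + 42) = 46588 + 36 = 46624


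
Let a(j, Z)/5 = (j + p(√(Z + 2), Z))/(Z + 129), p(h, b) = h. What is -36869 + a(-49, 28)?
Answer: -5788678/157 + 5*√30/157 ≈ -36870.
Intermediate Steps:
a(j, Z) = 5*(j + √(2 + Z))/(129 + Z) (a(j, Z) = 5*((j + √(Z + 2))/(Z + 129)) = 5*((j + √(2 + Z))/(129 + Z)) = 5*(j + √(2 + Z))/(129 + Z))
-36869 + a(-49, 28) = -36869 + 5*(-49 + √(2 + 28))/(129 + 28) = -36869 + 5*(-49 + √30)/157 = -36869 + 5*(1/157)*(-49 + √30) = -36869 + (-245/157 + 5*√30/157) = -5788678/157 + 5*√30/157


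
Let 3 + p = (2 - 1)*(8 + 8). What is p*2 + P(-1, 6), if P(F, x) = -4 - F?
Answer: 23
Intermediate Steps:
p = 13 (p = -3 + (2 - 1)*(8 + 8) = -3 + 1*16 = -3 + 16 = 13)
p*2 + P(-1, 6) = 13*2 + (-4 - 1*(-1)) = 26 + (-4 + 1) = 26 - 3 = 23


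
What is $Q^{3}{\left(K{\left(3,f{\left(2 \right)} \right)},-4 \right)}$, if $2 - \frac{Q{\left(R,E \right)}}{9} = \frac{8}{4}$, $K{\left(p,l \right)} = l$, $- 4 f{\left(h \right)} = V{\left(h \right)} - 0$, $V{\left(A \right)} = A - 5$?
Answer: $0$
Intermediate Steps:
$V{\left(A \right)} = -5 + A$
$f{\left(h \right)} = \frac{5}{4} - \frac{h}{4}$ ($f{\left(h \right)} = - \frac{\left(-5 + h\right) - 0}{4} = - \frac{\left(-5 + h\right) + 0}{4} = - \frac{-5 + h}{4} = \frac{5}{4} - \frac{h}{4}$)
$Q{\left(R,E \right)} = 0$ ($Q{\left(R,E \right)} = 18 - 9 \cdot \frac{8}{4} = 18 - 9 \cdot 8 \cdot \frac{1}{4} = 18 - 18 = 0$)
$Q^{3}{\left(K{\left(3,f{\left(2 \right)} \right)},-4 \right)} = 0^{3} = 0$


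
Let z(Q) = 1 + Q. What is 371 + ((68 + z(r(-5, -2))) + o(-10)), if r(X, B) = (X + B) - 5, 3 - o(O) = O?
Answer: 441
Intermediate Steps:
o(O) = 3 - O
r(X, B) = -5 + B + X (r(X, B) = (B + X) - 5 = -5 + B + X)
371 + ((68 + z(r(-5, -2))) + o(-10)) = 371 + ((68 + (1 + (-5 - 2 - 5))) + (3 - 1*(-10))) = 371 + ((68 + (1 - 12)) + (3 + 10)) = 371 + ((68 - 11) + 13) = 371 + (57 + 13) = 371 + 70 = 441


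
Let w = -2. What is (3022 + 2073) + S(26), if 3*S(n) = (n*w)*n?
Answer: 13933/3 ≈ 4644.3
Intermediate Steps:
S(n) = -2*n**2/3 (S(n) = ((n*(-2))*n)/3 = ((-2*n)*n)/3 = (-2*n**2)/3 = -2*n**2/3)
(3022 + 2073) + S(26) = (3022 + 2073) - 2/3*26**2 = 5095 - 2/3*676 = 5095 - 1352/3 = 13933/3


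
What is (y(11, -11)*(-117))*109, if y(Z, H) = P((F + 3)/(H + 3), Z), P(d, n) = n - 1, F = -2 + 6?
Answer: -127530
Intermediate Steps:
F = 4
P(d, n) = -1 + n
y(Z, H) = -1 + Z
(y(11, -11)*(-117))*109 = ((-1 + 11)*(-117))*109 = (10*(-117))*109 = -1170*109 = -127530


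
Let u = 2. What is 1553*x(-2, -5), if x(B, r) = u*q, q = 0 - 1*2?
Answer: -6212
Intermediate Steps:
q = -2 (q = 0 - 2 = -2)
x(B, r) = -4 (x(B, r) = 2*(-2) = -4)
1553*x(-2, -5) = 1553*(-4) = -6212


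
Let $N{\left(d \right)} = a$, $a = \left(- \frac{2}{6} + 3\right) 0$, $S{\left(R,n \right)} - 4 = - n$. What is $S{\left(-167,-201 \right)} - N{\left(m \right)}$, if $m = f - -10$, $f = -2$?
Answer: $205$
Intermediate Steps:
$S{\left(R,n \right)} = 4 - n$
$m = 8$ ($m = -2 - -10 = -2 + 10 = 8$)
$a = 0$ ($a = \left(\left(-2\right) \frac{1}{6} + 3\right) 0 = \left(- \frac{1}{3} + 3\right) 0 = \frac{8}{3} \cdot 0 = 0$)
$N{\left(d \right)} = 0$
$S{\left(-167,-201 \right)} - N{\left(m \right)} = \left(4 - -201\right) - 0 = \left(4 + 201\right) + 0 = 205 + 0 = 205$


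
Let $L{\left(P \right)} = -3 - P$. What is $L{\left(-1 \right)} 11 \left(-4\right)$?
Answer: $88$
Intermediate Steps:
$L{\left(-1 \right)} 11 \left(-4\right) = \left(-3 - -1\right) 11 \left(-4\right) = \left(-3 + 1\right) 11 \left(-4\right) = \left(-2\right) 11 \left(-4\right) = \left(-22\right) \left(-4\right) = 88$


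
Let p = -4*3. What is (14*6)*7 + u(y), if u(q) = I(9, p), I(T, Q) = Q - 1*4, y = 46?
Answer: 572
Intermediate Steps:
p = -12
I(T, Q) = -4 + Q (I(T, Q) = Q - 4 = -4 + Q)
u(q) = -16 (u(q) = -4 - 12 = -16)
(14*6)*7 + u(y) = (14*6)*7 - 16 = 84*7 - 16 = 588 - 16 = 572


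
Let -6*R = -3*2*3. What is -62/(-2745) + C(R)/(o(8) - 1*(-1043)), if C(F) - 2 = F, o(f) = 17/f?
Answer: 23266/850035 ≈ 0.027371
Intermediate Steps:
R = 3 (R = -(-3*2)*3/6 = -(-1)*3 = -⅙*(-18) = 3)
C(F) = 2 + F
-62/(-2745) + C(R)/(o(8) - 1*(-1043)) = -62/(-2745) + (2 + 3)/(17/8 - 1*(-1043)) = -62*(-1/2745) + 5/(17*(⅛) + 1043) = 62/2745 + 5/(17/8 + 1043) = 62/2745 + 5/(8361/8) = 62/2745 + 5*(8/8361) = 62/2745 + 40/8361 = 23266/850035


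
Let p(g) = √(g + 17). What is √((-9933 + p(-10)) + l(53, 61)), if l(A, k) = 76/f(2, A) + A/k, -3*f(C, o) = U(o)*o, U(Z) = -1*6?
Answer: √(-103806011046 + 10452289*√7)/3233 ≈ 99.643*I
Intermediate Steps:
U(Z) = -6
p(g) = √(17 + g)
f(C, o) = 2*o (f(C, o) = -(-2)*o = 2*o)
l(A, k) = 38/A + A/k (l(A, k) = 76/((2*A)) + A/k = 76*(1/(2*A)) + A/k = 38/A + A/k)
√((-9933 + p(-10)) + l(53, 61)) = √((-9933 + √(17 - 10)) + (38/53 + 53/61)) = √((-9933 + √7) + (38*(1/53) + 53*(1/61))) = √((-9933 + √7) + (38/53 + 53/61)) = √((-9933 + √7) + 5127/3233) = √(-32108262/3233 + √7)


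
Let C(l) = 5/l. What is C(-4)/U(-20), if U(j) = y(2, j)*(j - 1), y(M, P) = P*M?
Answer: -1/672 ≈ -0.0014881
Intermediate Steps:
y(M, P) = M*P
U(j) = 2*j*(-1 + j) (U(j) = (2*j)*(j - 1) = (2*j)*(-1 + j) = 2*j*(-1 + j))
C(-4)/U(-20) = (5/(-4))/((2*(-20)*(-1 - 20))) = (5*(-¼))/((2*(-20)*(-21))) = -5/4/840 = -5/4*1/840 = -1/672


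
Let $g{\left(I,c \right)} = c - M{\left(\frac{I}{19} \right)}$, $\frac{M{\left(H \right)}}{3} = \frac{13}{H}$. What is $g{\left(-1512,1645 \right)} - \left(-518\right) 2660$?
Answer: $\frac{695280847}{504} \approx 1.3795 \cdot 10^{6}$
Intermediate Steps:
$M{\left(H \right)} = \frac{39}{H}$ ($M{\left(H \right)} = 3 \frac{13}{H} = \frac{39}{H}$)
$g{\left(I,c \right)} = c - \frac{741}{I}$ ($g{\left(I,c \right)} = c - \frac{39}{I \frac{1}{19}} = c - \frac{39}{\frac{1}{19} I} = c - 39 \frac{19}{I} = c - \frac{741}{I}$)
$g{\left(-1512,1645 \right)} - \left(-518\right) 2660 = \left(1645 - \frac{741}{-1512}\right) - \left(-518\right) 2660 = \left(1645 - - \frac{247}{504}\right) - -1377880 = \left(1645 + \frac{247}{504}\right) + 1377880 = \frac{829327}{504} + 1377880 = \frac{695280847}{504}$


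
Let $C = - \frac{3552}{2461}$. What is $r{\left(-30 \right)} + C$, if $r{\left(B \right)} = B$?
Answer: $- \frac{77382}{2461} \approx -31.443$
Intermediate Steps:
$C = - \frac{3552}{2461}$ ($C = \left(-3552\right) \frac{1}{2461} = - \frac{3552}{2461} \approx -1.4433$)
$r{\left(-30 \right)} + C = -30 - \frac{3552}{2461} = - \frac{77382}{2461}$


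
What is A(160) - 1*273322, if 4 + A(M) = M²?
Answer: -247726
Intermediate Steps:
A(M) = -4 + M²
A(160) - 1*273322 = (-4 + 160²) - 1*273322 = (-4 + 25600) - 273322 = 25596 - 273322 = -247726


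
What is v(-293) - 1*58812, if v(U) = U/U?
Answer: -58811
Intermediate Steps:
v(U) = 1
v(-293) - 1*58812 = 1 - 1*58812 = 1 - 58812 = -58811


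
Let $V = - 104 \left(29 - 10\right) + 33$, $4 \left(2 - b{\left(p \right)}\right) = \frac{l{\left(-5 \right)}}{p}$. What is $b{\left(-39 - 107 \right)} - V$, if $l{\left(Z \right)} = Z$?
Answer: $\frac{1135875}{584} \approx 1945.0$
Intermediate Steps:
$b{\left(p \right)} = 2 + \frac{5}{4 p}$ ($b{\left(p \right)} = 2 - \frac{\left(-5\right) \frac{1}{p}}{4} = 2 + \frac{5}{4 p}$)
$V = -1943$ ($V = - 104 \left(29 - 10\right) + 33 = \left(-104\right) 19 + 33 = -1976 + 33 = -1943$)
$b{\left(-39 - 107 \right)} - V = \left(2 + \frac{5}{4 \left(-39 - 107\right)}\right) - -1943 = \left(2 + \frac{5}{4 \left(-39 - 107\right)}\right) + 1943 = \left(2 + \frac{5}{4 \left(-146\right)}\right) + 1943 = \left(2 + \frac{5}{4} \left(- \frac{1}{146}\right)\right) + 1943 = \left(2 - \frac{5}{584}\right) + 1943 = \frac{1163}{584} + 1943 = \frac{1135875}{584}$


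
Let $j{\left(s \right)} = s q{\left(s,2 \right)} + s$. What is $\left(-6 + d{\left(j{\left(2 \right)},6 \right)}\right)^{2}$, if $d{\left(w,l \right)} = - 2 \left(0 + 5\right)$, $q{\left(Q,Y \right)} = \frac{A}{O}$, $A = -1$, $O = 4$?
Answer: $256$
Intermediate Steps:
$q{\left(Q,Y \right)} = - \frac{1}{4}$
$j{\left(s \right)} = \frac{3 s}{4}$ ($j{\left(s \right)} = s \left(- \frac{1}{4}\right) + s = - \frac{s}{4} + s = \frac{3 s}{4}$)
$d{\left(w,l \right)} = -10$ ($d{\left(w,l \right)} = \left(-2\right) 5 = -10$)
$\left(-6 + d{\left(j{\left(2 \right)},6 \right)}\right)^{2} = \left(-6 - 10\right)^{2} = \left(-16\right)^{2} = 256$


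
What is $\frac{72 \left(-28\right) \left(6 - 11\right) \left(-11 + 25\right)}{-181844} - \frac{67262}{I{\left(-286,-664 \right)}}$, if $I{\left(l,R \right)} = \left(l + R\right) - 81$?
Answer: $\frac{3021424102}{46870291} \approx 64.464$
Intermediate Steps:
$I{\left(l,R \right)} = -81 + R + l$ ($I{\left(l,R \right)} = \left(R + l\right) - 81 = -81 + R + l$)
$\frac{72 \left(-28\right) \left(6 - 11\right) \left(-11 + 25\right)}{-181844} - \frac{67262}{I{\left(-286,-664 \right)}} = \frac{72 \left(-28\right) \left(6 - 11\right) \left(-11 + 25\right)}{-181844} - \frac{67262}{-81 - 664 - 286} = - 2016 \left(\left(-5\right) 14\right) \left(- \frac{1}{181844}\right) - \frac{67262}{-1031} = \left(-2016\right) \left(-70\right) \left(- \frac{1}{181844}\right) - - \frac{67262}{1031} = 141120 \left(- \frac{1}{181844}\right) + \frac{67262}{1031} = - \frac{35280}{45461} + \frac{67262}{1031} = \frac{3021424102}{46870291}$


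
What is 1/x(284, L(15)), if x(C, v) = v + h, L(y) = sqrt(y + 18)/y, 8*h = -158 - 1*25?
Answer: -109800/2510971 - 320*sqrt(33)/2510971 ≈ -0.044460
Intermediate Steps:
h = -183/8 (h = (-158 - 1*25)/8 = (-158 - 25)/8 = (1/8)*(-183) = -183/8 ≈ -22.875)
L(y) = sqrt(18 + y)/y
x(C, v) = -183/8 + v (x(C, v) = v - 183/8 = -183/8 + v)
1/x(284, L(15)) = 1/(-183/8 + sqrt(18 + 15)/15) = 1/(-183/8 + sqrt(33)/15)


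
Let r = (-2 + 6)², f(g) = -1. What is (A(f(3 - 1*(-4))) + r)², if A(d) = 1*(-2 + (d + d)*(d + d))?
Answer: 324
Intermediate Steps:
r = 16 (r = 4² = 16)
A(d) = -2 + 4*d² (A(d) = 1*(-2 + (2*d)*(2*d)) = 1*(-2 + 4*d²) = -2 + 4*d²)
(A(f(3 - 1*(-4))) + r)² = ((-2 + 4*(-1)²) + 16)² = ((-2 + 4*1) + 16)² = ((-2 + 4) + 16)² = (2 + 16)² = 18² = 324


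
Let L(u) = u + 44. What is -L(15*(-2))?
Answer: -14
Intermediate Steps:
L(u) = 44 + u
-L(15*(-2)) = -(44 + 15*(-2)) = -(44 - 30) = -1*14 = -14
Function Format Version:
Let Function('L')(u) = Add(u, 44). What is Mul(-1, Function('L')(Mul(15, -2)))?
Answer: -14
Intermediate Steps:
Function('L')(u) = Add(44, u)
Mul(-1, Function('L')(Mul(15, -2))) = Mul(-1, Add(44, Mul(15, -2))) = Mul(-1, Add(44, -30)) = Mul(-1, 14) = -14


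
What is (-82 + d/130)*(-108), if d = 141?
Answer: 568026/65 ≈ 8738.9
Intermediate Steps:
(-82 + d/130)*(-108) = (-82 + 141/130)*(-108) = -10519/130*(-108) = 568026/65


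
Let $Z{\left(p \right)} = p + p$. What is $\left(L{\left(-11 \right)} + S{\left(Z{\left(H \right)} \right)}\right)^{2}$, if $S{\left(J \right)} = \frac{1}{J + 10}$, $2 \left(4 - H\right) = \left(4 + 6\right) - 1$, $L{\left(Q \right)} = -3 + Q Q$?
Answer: $\frac{1129969}{81} \approx 13950.0$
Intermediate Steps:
$L{\left(Q \right)} = -3 + Q^{2}$
$H = - \frac{1}{2}$ ($H = 4 - \frac{\left(4 + 6\right) - 1}{2} = 4 - \frac{10 - 1}{2} = 4 - \frac{9}{2} = - \frac{1}{2} \approx -0.5$)
$Z{\left(p \right)} = 2 p$
$S{\left(J \right)} = \frac{1}{10 + J}$
$\left(L{\left(-11 \right)} + S{\left(Z{\left(H \right)} \right)}\right)^{2} = \left(\left(-3 + \left(-11\right)^{2}\right) + \frac{1}{10 + 2 \left(- \frac{1}{2}\right)}\right)^{2} = \left(\left(-3 + 121\right) + \frac{1}{10 - 1}\right)^{2} = \left(118 + \frac{1}{9}\right)^{2} = \left(\frac{1063}{9}\right)^{2} = \frac{1129969}{81}$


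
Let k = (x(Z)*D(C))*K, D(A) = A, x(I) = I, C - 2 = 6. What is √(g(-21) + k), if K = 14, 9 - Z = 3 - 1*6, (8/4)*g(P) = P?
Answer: √5334/2 ≈ 36.517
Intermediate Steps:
g(P) = P/2
Z = 12 (Z = 9 - (3 - 1*6) = 9 - (3 - 6) = 9 - 1*(-3) = 9 + 3 = 12)
C = 8 (C = 2 + 6 = 8)
k = 1344 (k = (12*8)*14 = 96*14 = 1344)
√(g(-21) + k) = √((½)*(-21) + 1344) = √(-21/2 + 1344) = √(2667/2) = √5334/2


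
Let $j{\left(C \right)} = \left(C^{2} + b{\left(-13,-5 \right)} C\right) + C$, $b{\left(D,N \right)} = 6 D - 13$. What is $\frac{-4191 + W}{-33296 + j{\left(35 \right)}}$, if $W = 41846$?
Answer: $- \frac{37655}{35221} \approx -1.0691$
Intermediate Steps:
$b{\left(D,N \right)} = -13 + 6 D$
$j{\left(C \right)} = C^{2} - 90 C$ ($j{\left(C \right)} = \left(C^{2} + \left(-13 + 6 \left(-13\right)\right) C\right) + C = \left(C^{2} + \left(-13 - 78\right) C\right) + C = \left(C^{2} - 91 C\right) + C = C^{2} - 90 C$)
$\frac{-4191 + W}{-33296 + j{\left(35 \right)}} = \frac{-4191 + 41846}{-33296 + 35 \left(-90 + 35\right)} = \frac{37655}{-33296 + 35 \left(-55\right)} = \frac{37655}{-33296 - 1925} = \frac{37655}{-35221} = 37655 \left(- \frac{1}{35221}\right) = - \frac{37655}{35221}$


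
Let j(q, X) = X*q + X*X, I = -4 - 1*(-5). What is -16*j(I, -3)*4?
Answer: -384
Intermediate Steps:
I = 1 (I = -4 + 5 = 1)
j(q, X) = X² + X*q (j(q, X) = X*q + X² = X² + X*q)
-16*j(I, -3)*4 = -(-48)*(-3 + 1)*4 = -(-48)*(-2)*4 = -16*6*4 = -96*4 = -384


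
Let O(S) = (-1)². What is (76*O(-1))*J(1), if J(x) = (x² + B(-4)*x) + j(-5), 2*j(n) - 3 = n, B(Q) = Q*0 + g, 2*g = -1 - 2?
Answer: -114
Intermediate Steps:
g = -3/2 (g = (-1 - 2)/2 = (½)*(-3) = -3/2 ≈ -1.5000)
O(S) = 1
B(Q) = -3/2 (B(Q) = Q*0 - 3/2 = 0 - 3/2 = -3/2)
j(n) = 3/2 + n/2
J(x) = -1 + x² - 3*x/2 (J(x) = (x² - 3*x/2) + (3/2 + (½)*(-5)) = (x² - 3*x/2) + (3/2 - 5/2) = (x² - 3*x/2) - 1 = -1 + x² - 3*x/2)
(76*O(-1))*J(1) = (76*1)*(-1 + 1² - 3/2*1) = 76*(-1 + 1 - 3/2) = 76*(-3/2) = -114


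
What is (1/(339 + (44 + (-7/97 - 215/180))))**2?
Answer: 12194064/1776923658169 ≈ 6.8625e-6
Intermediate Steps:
(1/(339 + (44 + (-7/97 - 215/180))))**2 = (1/(339 + (44 + (-7*1/97 - 215*1/180))))**2 = (1/(339 + (44 + (-7/97 - 43/36))))**2 = (1/(339 + (44 - 4423/3492)))**2 = (1/(339 + 149225/3492))**2 = (1/(1333013/3492))**2 = (3492/1333013)**2 = 12194064/1776923658169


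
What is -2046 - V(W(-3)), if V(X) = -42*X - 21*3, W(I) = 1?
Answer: -1941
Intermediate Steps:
V(X) = -63 - 42*X (V(X) = -42*X - 63 = -63 - 42*X)
-2046 - V(W(-3)) = -2046 - (-63 - 42*1) = -2046 - (-63 - 42) = -2046 - 1*(-105) = -2046 + 105 = -1941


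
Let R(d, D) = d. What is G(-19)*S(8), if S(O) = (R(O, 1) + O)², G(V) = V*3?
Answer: -14592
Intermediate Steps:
G(V) = 3*V
S(O) = 4*O² (S(O) = (O + O)² = (2*O)² = 4*O²)
G(-19)*S(8) = (3*(-19))*(4*8²) = -228*64 = -57*256 = -14592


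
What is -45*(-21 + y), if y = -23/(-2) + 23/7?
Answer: 3915/14 ≈ 279.64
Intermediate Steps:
y = 207/14 (y = -23*(-½) + 23*(⅐) = 23/2 + 23/7 = 207/14 ≈ 14.786)
-45*(-21 + y) = -45*(-21 + 207/14) = -45*(-87/14) = 3915/14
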